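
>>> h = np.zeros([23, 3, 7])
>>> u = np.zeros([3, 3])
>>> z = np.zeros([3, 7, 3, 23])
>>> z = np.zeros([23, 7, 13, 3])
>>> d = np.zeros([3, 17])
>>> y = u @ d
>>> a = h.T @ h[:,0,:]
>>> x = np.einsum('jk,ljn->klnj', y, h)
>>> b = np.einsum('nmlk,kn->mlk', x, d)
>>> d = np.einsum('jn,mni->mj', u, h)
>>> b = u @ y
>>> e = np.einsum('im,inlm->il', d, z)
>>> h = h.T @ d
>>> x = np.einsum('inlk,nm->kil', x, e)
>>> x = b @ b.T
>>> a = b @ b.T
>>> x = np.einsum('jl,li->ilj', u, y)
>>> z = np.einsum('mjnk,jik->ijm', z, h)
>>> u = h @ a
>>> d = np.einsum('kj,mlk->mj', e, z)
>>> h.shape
(7, 3, 3)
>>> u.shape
(7, 3, 3)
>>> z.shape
(3, 7, 23)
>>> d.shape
(3, 13)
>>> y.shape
(3, 17)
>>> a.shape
(3, 3)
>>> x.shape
(17, 3, 3)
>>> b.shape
(3, 17)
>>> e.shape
(23, 13)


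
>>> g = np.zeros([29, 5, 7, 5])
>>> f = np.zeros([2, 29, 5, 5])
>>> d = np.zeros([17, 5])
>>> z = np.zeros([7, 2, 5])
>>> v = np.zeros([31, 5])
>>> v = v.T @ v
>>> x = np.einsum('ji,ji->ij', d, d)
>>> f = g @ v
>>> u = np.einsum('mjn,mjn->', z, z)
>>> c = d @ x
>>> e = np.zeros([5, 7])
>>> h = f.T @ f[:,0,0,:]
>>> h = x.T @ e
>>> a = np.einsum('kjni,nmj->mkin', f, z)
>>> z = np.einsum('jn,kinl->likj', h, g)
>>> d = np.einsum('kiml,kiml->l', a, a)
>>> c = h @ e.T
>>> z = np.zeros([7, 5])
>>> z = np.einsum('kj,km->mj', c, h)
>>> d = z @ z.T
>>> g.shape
(29, 5, 7, 5)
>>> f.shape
(29, 5, 7, 5)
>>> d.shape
(7, 7)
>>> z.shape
(7, 5)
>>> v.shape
(5, 5)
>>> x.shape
(5, 17)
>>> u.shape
()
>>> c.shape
(17, 5)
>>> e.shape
(5, 7)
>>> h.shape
(17, 7)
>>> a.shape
(2, 29, 5, 7)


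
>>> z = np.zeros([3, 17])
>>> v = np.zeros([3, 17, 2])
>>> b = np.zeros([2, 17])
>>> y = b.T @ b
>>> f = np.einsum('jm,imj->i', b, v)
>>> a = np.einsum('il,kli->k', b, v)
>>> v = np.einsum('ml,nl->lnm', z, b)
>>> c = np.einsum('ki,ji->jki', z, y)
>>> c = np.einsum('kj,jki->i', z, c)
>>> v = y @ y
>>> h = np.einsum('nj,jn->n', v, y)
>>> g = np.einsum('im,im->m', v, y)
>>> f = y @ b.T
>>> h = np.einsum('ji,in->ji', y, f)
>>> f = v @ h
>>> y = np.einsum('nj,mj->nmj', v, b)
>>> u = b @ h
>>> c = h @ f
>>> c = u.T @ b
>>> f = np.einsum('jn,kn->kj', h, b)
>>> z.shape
(3, 17)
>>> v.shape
(17, 17)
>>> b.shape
(2, 17)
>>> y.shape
(17, 2, 17)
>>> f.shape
(2, 17)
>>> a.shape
(3,)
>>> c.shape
(17, 17)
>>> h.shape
(17, 17)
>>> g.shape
(17,)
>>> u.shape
(2, 17)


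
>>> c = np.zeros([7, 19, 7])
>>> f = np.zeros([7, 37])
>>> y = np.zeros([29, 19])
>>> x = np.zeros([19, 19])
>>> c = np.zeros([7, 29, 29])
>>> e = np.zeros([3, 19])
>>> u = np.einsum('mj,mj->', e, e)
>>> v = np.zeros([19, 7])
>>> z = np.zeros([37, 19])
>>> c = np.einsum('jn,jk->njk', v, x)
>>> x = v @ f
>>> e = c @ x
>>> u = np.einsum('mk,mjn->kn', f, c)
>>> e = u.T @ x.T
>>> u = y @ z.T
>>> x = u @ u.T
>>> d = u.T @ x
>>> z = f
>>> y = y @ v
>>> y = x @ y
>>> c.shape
(7, 19, 19)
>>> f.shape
(7, 37)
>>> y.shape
(29, 7)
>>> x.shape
(29, 29)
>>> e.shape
(19, 19)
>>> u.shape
(29, 37)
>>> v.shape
(19, 7)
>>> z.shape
(7, 37)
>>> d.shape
(37, 29)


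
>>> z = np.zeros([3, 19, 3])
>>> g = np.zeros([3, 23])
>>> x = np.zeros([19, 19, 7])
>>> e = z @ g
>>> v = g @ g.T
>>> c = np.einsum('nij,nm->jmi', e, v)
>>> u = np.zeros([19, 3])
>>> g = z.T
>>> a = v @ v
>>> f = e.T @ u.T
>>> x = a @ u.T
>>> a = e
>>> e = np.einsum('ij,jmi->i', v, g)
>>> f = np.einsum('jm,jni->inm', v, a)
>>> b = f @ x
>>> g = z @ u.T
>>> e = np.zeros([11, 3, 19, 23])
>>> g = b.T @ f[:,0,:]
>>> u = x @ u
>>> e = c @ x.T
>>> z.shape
(3, 19, 3)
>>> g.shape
(19, 19, 3)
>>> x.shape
(3, 19)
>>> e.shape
(23, 3, 3)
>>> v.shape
(3, 3)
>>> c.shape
(23, 3, 19)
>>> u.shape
(3, 3)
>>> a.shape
(3, 19, 23)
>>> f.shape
(23, 19, 3)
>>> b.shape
(23, 19, 19)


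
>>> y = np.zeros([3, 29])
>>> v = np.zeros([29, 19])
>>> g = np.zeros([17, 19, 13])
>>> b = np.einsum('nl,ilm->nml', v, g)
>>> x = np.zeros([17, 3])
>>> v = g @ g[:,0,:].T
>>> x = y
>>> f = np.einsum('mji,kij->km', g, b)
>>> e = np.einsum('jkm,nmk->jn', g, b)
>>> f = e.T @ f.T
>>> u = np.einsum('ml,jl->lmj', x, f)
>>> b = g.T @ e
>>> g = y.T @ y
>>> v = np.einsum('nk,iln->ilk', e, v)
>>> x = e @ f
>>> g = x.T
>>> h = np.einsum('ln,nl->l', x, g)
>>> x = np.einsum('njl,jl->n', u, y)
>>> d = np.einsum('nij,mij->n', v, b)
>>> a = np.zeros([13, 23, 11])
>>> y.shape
(3, 29)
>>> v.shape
(17, 19, 29)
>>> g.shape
(29, 17)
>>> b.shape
(13, 19, 29)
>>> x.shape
(29,)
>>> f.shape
(29, 29)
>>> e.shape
(17, 29)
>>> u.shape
(29, 3, 29)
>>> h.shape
(17,)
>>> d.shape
(17,)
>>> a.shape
(13, 23, 11)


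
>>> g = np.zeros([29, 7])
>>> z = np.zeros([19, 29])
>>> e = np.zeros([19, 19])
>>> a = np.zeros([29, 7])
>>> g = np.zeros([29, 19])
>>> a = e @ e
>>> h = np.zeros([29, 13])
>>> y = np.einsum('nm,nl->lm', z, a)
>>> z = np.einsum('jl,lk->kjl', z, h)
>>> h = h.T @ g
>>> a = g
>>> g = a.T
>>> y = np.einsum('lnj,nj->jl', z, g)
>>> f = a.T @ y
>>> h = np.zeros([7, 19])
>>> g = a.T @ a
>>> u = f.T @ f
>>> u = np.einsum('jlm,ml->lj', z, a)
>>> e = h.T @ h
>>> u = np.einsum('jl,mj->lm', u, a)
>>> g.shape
(19, 19)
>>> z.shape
(13, 19, 29)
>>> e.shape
(19, 19)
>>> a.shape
(29, 19)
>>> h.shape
(7, 19)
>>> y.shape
(29, 13)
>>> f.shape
(19, 13)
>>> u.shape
(13, 29)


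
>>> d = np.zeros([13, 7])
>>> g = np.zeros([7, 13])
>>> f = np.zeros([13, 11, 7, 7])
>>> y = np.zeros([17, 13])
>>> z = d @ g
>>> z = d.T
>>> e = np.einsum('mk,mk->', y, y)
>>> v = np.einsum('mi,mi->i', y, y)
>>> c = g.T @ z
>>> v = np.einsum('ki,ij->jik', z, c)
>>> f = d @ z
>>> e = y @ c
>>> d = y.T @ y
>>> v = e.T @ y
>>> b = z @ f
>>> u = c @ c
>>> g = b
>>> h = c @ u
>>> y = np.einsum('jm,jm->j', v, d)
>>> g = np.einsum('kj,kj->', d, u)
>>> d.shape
(13, 13)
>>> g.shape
()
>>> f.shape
(13, 13)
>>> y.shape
(13,)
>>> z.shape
(7, 13)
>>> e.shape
(17, 13)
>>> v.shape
(13, 13)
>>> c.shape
(13, 13)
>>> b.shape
(7, 13)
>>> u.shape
(13, 13)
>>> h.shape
(13, 13)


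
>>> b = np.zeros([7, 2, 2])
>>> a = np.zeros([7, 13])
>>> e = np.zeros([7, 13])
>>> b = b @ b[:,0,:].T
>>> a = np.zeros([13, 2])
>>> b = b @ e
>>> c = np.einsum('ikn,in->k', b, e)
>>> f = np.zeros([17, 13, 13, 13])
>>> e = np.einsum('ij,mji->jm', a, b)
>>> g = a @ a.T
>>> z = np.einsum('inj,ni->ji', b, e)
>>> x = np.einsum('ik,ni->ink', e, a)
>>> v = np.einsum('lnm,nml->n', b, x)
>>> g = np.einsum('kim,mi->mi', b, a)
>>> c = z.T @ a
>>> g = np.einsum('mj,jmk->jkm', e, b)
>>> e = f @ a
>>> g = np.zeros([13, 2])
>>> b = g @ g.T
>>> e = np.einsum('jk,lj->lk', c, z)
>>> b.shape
(13, 13)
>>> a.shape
(13, 2)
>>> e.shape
(13, 2)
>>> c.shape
(7, 2)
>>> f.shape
(17, 13, 13, 13)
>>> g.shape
(13, 2)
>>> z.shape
(13, 7)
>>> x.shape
(2, 13, 7)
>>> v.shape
(2,)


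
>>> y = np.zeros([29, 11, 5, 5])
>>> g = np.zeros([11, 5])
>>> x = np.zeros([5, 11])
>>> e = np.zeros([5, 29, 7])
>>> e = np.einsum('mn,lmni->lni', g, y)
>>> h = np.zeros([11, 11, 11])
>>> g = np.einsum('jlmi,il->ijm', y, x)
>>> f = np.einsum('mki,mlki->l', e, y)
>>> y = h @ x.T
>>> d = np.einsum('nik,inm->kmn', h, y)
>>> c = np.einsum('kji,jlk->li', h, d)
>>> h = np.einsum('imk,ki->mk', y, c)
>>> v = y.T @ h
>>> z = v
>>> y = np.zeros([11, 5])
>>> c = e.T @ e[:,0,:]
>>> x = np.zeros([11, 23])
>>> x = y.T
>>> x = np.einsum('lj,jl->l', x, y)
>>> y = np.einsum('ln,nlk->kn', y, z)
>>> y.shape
(5, 5)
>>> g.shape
(5, 29, 5)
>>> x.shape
(5,)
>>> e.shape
(29, 5, 5)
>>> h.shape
(11, 5)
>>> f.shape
(11,)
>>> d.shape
(11, 5, 11)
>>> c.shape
(5, 5, 5)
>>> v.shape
(5, 11, 5)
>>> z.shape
(5, 11, 5)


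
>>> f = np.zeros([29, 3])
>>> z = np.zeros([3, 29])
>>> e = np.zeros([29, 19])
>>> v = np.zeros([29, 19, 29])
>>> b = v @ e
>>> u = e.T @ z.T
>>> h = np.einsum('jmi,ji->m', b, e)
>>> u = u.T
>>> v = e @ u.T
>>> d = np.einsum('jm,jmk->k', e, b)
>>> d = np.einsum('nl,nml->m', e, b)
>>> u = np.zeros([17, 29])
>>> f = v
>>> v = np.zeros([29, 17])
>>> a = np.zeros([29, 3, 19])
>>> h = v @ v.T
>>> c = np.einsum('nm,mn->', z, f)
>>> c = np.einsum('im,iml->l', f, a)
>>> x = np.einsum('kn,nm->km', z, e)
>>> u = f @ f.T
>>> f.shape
(29, 3)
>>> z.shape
(3, 29)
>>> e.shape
(29, 19)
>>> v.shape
(29, 17)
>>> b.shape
(29, 19, 19)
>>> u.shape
(29, 29)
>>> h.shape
(29, 29)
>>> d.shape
(19,)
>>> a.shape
(29, 3, 19)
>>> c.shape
(19,)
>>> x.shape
(3, 19)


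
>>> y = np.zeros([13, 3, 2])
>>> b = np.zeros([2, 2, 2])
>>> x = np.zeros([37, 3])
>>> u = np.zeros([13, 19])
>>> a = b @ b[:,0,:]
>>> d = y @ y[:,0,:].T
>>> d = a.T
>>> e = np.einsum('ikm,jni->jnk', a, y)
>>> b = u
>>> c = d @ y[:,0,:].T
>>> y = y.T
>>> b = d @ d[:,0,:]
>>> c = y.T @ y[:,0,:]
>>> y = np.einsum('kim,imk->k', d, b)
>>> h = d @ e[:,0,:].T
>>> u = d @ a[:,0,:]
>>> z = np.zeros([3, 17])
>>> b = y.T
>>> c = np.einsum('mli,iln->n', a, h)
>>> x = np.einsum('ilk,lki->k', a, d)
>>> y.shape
(2,)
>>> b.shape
(2,)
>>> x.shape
(2,)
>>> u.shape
(2, 2, 2)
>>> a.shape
(2, 2, 2)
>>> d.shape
(2, 2, 2)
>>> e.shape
(13, 3, 2)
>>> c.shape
(13,)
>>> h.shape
(2, 2, 13)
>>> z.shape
(3, 17)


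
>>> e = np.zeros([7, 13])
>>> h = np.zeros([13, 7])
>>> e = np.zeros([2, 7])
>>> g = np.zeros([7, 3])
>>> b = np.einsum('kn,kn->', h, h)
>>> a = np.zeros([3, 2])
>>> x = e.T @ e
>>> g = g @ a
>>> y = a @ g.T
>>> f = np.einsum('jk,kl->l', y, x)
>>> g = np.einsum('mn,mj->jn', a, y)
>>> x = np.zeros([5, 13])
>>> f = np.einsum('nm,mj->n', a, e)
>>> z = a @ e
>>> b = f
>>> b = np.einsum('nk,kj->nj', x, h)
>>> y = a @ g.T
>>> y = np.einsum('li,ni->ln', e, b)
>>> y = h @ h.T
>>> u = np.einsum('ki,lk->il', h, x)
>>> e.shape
(2, 7)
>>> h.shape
(13, 7)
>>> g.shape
(7, 2)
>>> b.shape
(5, 7)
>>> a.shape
(3, 2)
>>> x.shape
(5, 13)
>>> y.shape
(13, 13)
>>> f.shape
(3,)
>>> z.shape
(3, 7)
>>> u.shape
(7, 5)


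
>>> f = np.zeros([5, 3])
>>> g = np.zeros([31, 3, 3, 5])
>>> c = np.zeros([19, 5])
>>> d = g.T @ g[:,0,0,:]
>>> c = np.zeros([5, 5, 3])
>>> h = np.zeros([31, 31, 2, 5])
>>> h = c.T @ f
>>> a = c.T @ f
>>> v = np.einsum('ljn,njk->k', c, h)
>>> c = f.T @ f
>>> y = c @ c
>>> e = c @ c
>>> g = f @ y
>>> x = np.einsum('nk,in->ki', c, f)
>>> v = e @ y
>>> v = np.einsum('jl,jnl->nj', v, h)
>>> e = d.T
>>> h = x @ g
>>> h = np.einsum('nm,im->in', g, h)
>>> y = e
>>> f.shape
(5, 3)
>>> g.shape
(5, 3)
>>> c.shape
(3, 3)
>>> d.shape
(5, 3, 3, 5)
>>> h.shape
(3, 5)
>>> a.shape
(3, 5, 3)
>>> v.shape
(5, 3)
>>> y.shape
(5, 3, 3, 5)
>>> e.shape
(5, 3, 3, 5)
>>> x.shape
(3, 5)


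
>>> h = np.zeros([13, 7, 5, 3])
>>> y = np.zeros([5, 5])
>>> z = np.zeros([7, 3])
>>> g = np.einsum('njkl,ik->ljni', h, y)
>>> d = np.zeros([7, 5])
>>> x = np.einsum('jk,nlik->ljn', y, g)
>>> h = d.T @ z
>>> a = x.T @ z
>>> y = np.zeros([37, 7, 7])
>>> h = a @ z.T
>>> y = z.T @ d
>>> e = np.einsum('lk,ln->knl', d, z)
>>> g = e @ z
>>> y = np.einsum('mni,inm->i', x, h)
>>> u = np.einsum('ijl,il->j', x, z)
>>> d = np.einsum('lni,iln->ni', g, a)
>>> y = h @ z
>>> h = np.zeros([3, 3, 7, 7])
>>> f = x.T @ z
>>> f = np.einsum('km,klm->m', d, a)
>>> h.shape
(3, 3, 7, 7)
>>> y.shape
(3, 5, 3)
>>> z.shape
(7, 3)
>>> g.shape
(5, 3, 3)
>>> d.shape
(3, 3)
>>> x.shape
(7, 5, 3)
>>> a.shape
(3, 5, 3)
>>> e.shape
(5, 3, 7)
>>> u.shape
(5,)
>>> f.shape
(3,)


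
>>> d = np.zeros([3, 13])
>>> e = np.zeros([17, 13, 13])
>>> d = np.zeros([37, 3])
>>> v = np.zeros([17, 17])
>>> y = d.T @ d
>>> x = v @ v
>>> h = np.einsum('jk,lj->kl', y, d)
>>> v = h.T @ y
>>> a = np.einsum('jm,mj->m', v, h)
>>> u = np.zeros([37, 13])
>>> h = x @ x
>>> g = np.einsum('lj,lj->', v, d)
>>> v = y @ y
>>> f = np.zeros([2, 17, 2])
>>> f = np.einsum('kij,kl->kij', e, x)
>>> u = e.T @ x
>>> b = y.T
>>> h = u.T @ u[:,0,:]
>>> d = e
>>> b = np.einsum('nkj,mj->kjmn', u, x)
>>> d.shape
(17, 13, 13)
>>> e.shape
(17, 13, 13)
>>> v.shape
(3, 3)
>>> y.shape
(3, 3)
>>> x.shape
(17, 17)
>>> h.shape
(17, 13, 17)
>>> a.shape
(3,)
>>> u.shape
(13, 13, 17)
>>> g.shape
()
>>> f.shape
(17, 13, 13)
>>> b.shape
(13, 17, 17, 13)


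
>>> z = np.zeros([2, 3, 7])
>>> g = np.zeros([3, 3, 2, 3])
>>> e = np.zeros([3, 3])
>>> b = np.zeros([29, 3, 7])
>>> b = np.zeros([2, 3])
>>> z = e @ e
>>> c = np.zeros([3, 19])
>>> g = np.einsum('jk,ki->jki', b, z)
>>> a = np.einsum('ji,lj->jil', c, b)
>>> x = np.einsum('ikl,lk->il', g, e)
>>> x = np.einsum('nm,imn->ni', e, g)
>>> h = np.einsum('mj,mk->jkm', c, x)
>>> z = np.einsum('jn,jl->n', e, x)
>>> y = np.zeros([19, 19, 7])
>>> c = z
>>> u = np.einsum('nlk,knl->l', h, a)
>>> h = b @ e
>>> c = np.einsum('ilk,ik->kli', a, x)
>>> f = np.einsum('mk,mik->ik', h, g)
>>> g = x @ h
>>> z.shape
(3,)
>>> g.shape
(3, 3)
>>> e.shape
(3, 3)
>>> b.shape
(2, 3)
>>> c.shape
(2, 19, 3)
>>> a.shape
(3, 19, 2)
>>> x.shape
(3, 2)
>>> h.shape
(2, 3)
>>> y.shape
(19, 19, 7)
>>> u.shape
(2,)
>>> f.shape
(3, 3)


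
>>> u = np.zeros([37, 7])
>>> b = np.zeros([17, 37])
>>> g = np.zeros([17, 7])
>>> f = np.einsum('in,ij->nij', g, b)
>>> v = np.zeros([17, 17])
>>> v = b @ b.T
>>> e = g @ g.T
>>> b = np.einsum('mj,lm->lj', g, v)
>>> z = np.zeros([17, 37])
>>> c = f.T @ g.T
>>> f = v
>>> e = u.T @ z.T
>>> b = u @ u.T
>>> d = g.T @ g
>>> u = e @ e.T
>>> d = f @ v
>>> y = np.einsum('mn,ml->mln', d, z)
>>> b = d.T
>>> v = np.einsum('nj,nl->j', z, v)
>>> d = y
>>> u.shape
(7, 7)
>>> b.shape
(17, 17)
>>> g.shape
(17, 7)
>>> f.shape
(17, 17)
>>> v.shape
(37,)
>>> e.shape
(7, 17)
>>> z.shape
(17, 37)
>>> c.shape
(37, 17, 17)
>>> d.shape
(17, 37, 17)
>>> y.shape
(17, 37, 17)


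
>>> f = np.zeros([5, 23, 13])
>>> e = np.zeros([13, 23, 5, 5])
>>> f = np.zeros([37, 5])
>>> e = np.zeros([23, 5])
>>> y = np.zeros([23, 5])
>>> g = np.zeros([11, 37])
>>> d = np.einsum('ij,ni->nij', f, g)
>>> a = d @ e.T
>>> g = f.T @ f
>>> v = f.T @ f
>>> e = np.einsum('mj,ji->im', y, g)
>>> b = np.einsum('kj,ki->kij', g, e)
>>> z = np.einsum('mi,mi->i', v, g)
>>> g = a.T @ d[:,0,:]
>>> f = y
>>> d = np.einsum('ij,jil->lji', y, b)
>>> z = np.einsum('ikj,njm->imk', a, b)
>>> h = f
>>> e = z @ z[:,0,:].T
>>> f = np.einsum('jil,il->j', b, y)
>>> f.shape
(5,)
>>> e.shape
(11, 5, 11)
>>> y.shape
(23, 5)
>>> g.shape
(23, 37, 5)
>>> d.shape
(5, 5, 23)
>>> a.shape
(11, 37, 23)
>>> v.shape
(5, 5)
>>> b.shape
(5, 23, 5)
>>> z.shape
(11, 5, 37)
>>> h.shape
(23, 5)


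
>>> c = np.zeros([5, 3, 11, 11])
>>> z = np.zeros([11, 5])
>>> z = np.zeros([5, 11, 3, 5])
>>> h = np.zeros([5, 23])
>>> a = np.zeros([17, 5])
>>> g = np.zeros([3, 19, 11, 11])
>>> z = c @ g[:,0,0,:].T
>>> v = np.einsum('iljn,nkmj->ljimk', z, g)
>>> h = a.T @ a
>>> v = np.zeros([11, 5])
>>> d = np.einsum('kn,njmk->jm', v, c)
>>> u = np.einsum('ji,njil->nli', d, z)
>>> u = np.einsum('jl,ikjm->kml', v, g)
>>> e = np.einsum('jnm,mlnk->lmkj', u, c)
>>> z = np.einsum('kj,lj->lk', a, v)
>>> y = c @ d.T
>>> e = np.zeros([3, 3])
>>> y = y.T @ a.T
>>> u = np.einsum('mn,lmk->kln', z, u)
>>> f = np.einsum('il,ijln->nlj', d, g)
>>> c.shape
(5, 3, 11, 11)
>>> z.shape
(11, 17)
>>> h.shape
(5, 5)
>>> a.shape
(17, 5)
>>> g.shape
(3, 19, 11, 11)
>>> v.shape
(11, 5)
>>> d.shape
(3, 11)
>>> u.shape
(5, 19, 17)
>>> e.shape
(3, 3)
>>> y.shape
(3, 11, 3, 17)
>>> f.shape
(11, 11, 19)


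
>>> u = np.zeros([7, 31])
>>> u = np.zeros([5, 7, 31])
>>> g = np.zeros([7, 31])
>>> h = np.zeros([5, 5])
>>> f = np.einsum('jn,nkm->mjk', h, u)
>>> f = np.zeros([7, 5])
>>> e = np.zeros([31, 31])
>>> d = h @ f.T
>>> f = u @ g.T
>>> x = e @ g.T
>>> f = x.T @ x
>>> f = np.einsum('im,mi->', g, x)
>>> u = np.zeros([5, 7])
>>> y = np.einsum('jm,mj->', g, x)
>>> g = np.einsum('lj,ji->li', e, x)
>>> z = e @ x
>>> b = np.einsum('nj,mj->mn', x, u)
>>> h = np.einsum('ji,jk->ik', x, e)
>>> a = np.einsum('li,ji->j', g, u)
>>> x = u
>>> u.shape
(5, 7)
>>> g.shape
(31, 7)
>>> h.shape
(7, 31)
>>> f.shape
()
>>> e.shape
(31, 31)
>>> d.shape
(5, 7)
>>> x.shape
(5, 7)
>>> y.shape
()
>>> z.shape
(31, 7)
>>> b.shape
(5, 31)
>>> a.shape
(5,)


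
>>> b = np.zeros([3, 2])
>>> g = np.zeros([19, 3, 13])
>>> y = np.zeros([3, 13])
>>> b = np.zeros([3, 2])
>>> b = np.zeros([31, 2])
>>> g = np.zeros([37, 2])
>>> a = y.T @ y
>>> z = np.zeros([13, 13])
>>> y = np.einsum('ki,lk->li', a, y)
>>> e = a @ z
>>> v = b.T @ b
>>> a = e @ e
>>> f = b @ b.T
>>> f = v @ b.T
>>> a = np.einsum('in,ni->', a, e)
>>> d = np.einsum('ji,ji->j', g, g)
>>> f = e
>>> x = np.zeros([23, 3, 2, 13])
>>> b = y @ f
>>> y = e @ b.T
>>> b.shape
(3, 13)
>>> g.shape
(37, 2)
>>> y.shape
(13, 3)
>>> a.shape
()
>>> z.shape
(13, 13)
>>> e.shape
(13, 13)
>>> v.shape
(2, 2)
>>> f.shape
(13, 13)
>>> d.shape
(37,)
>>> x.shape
(23, 3, 2, 13)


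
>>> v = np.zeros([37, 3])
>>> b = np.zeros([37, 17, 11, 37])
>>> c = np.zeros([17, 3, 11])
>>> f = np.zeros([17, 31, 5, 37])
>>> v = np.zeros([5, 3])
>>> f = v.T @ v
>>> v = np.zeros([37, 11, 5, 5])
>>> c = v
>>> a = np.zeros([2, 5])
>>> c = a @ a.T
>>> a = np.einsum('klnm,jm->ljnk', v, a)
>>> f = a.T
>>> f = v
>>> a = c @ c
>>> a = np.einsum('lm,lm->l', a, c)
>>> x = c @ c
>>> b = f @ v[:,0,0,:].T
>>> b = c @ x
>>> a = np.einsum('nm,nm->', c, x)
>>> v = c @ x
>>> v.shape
(2, 2)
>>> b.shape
(2, 2)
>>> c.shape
(2, 2)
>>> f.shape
(37, 11, 5, 5)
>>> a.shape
()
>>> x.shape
(2, 2)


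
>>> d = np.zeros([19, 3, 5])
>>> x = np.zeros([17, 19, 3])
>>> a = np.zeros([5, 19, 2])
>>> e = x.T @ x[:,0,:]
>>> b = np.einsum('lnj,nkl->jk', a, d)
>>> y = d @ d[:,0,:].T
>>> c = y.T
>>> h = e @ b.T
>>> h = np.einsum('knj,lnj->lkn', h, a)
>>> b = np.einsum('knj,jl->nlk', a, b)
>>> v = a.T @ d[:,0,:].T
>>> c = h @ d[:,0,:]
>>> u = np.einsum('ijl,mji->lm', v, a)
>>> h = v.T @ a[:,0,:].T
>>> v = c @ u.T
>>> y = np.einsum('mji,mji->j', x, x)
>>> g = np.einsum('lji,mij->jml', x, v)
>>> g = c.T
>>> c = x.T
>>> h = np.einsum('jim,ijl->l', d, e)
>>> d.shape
(19, 3, 5)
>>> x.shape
(17, 19, 3)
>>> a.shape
(5, 19, 2)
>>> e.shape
(3, 19, 3)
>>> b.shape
(19, 3, 5)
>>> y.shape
(19,)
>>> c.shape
(3, 19, 17)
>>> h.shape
(3,)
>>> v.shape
(5, 3, 19)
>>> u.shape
(19, 5)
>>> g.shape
(5, 3, 5)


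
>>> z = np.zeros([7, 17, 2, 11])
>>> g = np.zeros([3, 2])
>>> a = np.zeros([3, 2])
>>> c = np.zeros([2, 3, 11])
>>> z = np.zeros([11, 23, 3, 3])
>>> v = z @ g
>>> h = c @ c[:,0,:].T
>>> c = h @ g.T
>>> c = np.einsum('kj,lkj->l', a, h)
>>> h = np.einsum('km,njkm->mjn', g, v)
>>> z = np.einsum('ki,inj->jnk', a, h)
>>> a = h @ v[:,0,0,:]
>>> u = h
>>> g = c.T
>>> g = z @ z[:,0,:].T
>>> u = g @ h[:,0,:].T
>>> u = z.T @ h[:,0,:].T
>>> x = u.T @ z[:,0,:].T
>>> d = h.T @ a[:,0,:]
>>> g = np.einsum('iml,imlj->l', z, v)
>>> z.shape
(11, 23, 3)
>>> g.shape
(3,)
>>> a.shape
(2, 23, 2)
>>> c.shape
(2,)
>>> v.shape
(11, 23, 3, 2)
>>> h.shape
(2, 23, 11)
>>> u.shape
(3, 23, 2)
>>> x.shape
(2, 23, 11)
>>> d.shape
(11, 23, 2)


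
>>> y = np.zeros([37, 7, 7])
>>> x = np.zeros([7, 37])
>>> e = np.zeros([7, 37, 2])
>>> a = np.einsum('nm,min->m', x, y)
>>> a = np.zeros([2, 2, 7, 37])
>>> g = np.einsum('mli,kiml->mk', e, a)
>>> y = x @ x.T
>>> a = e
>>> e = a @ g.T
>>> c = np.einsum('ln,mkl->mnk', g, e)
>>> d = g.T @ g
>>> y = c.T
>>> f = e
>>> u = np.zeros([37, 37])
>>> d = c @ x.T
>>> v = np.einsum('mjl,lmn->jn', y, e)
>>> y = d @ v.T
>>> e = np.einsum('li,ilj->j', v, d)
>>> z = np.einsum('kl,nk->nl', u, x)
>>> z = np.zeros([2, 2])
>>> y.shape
(7, 2, 2)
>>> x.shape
(7, 37)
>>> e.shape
(7,)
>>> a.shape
(7, 37, 2)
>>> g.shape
(7, 2)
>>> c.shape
(7, 2, 37)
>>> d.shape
(7, 2, 7)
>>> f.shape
(7, 37, 7)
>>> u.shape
(37, 37)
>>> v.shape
(2, 7)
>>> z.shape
(2, 2)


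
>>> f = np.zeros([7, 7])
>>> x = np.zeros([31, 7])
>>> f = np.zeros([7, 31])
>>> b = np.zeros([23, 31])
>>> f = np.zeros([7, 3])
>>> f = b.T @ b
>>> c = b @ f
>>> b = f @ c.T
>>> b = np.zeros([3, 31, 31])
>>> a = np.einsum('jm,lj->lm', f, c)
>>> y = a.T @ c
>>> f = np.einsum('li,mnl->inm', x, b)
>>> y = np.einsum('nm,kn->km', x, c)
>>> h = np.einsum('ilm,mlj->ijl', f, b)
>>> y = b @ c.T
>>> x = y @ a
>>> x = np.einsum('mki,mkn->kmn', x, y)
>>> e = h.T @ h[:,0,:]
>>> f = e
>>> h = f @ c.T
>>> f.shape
(31, 31, 31)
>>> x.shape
(31, 3, 23)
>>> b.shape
(3, 31, 31)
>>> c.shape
(23, 31)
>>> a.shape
(23, 31)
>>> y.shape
(3, 31, 23)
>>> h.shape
(31, 31, 23)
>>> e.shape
(31, 31, 31)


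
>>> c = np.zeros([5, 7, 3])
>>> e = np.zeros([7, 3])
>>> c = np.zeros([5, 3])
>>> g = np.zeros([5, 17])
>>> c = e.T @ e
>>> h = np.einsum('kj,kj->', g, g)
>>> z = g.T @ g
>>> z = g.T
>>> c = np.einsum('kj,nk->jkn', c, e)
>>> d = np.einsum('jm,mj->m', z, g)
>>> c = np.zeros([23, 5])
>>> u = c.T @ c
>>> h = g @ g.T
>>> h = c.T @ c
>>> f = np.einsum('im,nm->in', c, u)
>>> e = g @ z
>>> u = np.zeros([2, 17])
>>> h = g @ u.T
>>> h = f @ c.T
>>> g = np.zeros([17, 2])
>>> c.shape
(23, 5)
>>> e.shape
(5, 5)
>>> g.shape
(17, 2)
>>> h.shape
(23, 23)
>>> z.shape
(17, 5)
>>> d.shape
(5,)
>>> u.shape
(2, 17)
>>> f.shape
(23, 5)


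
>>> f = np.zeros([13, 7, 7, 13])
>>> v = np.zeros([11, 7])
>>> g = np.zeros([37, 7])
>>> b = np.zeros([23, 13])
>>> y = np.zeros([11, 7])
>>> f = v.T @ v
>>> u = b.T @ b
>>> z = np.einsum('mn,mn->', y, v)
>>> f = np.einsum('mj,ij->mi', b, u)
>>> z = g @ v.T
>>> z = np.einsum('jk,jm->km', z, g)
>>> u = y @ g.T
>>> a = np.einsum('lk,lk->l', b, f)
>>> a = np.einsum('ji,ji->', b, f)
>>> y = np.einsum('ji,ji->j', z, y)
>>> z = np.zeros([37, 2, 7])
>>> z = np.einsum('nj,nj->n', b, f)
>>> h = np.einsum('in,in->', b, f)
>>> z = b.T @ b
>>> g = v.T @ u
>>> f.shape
(23, 13)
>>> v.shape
(11, 7)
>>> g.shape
(7, 37)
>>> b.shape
(23, 13)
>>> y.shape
(11,)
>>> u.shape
(11, 37)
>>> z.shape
(13, 13)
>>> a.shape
()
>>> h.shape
()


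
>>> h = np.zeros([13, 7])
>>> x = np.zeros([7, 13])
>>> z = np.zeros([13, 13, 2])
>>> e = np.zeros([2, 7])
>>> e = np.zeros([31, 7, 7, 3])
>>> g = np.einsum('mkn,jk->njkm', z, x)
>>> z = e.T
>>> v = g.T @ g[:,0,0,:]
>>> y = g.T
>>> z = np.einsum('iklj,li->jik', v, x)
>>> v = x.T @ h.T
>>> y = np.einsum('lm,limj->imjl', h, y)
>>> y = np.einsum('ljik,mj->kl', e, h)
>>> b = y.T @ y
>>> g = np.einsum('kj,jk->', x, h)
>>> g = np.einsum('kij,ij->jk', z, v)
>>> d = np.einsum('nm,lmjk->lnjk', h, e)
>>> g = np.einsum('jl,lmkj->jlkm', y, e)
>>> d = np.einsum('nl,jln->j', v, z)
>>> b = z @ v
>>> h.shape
(13, 7)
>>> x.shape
(7, 13)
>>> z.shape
(13, 13, 13)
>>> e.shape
(31, 7, 7, 3)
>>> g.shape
(3, 31, 7, 7)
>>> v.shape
(13, 13)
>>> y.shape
(3, 31)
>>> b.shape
(13, 13, 13)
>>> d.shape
(13,)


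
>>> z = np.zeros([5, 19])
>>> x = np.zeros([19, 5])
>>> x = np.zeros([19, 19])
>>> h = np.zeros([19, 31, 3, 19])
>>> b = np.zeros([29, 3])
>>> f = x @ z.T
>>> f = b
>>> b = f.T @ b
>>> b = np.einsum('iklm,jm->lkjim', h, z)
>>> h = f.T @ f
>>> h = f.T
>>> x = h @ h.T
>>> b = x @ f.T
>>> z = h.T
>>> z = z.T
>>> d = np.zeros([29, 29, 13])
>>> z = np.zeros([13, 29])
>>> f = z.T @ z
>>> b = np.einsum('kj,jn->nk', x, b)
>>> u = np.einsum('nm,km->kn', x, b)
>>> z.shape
(13, 29)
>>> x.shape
(3, 3)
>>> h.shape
(3, 29)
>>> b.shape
(29, 3)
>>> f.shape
(29, 29)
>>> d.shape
(29, 29, 13)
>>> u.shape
(29, 3)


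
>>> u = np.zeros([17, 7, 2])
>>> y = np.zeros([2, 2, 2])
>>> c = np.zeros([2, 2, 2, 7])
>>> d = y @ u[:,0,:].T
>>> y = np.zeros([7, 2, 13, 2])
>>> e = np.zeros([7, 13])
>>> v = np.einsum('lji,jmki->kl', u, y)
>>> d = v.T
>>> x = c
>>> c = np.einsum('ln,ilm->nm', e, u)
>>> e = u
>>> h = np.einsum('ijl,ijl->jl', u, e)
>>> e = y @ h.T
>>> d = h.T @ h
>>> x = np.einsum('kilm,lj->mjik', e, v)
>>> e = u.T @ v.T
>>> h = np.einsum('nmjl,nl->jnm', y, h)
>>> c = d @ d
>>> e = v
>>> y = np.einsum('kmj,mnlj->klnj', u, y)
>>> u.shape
(17, 7, 2)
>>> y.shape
(17, 13, 2, 2)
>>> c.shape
(2, 2)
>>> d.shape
(2, 2)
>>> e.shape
(13, 17)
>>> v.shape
(13, 17)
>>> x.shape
(7, 17, 2, 7)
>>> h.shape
(13, 7, 2)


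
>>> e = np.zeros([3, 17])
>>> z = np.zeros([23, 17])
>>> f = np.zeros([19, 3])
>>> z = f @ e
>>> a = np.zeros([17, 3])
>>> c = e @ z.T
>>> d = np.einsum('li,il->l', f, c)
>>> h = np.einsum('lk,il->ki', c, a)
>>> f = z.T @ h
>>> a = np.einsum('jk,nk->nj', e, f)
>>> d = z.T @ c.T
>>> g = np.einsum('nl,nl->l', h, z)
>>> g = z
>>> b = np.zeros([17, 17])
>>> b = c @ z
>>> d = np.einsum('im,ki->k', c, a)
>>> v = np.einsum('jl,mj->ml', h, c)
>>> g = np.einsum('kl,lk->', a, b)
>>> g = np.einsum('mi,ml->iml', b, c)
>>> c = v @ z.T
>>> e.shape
(3, 17)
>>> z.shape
(19, 17)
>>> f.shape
(17, 17)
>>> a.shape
(17, 3)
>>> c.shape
(3, 19)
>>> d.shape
(17,)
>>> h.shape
(19, 17)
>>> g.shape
(17, 3, 19)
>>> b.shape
(3, 17)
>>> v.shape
(3, 17)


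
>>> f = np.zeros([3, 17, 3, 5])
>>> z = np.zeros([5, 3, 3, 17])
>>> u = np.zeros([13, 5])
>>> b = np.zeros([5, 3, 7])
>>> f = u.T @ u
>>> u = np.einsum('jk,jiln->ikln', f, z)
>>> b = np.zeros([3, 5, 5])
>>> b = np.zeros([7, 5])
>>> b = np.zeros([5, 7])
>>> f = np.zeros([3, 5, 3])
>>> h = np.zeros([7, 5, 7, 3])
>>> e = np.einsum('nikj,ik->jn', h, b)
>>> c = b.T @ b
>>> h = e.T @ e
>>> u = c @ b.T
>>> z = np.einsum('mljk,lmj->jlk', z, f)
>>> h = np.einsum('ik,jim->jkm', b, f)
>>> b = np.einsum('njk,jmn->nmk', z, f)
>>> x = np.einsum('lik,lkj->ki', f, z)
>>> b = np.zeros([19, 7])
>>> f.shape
(3, 5, 3)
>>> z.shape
(3, 3, 17)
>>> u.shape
(7, 5)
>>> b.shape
(19, 7)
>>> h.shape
(3, 7, 3)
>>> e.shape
(3, 7)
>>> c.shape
(7, 7)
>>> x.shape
(3, 5)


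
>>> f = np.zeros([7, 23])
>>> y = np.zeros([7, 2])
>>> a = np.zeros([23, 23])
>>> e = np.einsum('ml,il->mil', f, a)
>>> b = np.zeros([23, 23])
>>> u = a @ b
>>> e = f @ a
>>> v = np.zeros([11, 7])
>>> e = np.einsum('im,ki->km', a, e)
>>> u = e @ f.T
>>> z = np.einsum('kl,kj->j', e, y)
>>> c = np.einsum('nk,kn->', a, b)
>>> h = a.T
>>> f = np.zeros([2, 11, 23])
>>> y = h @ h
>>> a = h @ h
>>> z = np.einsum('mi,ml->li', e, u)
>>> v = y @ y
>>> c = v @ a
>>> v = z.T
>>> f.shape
(2, 11, 23)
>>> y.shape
(23, 23)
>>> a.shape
(23, 23)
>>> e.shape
(7, 23)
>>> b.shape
(23, 23)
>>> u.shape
(7, 7)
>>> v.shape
(23, 7)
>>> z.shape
(7, 23)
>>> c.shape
(23, 23)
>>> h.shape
(23, 23)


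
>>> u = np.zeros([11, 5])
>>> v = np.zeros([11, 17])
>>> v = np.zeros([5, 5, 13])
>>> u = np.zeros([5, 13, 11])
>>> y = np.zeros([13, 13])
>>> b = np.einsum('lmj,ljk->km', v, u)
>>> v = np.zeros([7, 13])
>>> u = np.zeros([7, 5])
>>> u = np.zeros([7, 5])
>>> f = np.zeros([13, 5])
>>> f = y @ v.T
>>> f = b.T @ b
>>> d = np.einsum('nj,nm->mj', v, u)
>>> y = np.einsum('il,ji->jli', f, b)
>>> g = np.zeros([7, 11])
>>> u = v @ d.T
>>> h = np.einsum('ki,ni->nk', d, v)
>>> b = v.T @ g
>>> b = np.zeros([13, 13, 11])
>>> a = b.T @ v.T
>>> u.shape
(7, 5)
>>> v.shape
(7, 13)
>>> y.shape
(11, 5, 5)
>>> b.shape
(13, 13, 11)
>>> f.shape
(5, 5)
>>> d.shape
(5, 13)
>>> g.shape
(7, 11)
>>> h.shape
(7, 5)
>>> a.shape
(11, 13, 7)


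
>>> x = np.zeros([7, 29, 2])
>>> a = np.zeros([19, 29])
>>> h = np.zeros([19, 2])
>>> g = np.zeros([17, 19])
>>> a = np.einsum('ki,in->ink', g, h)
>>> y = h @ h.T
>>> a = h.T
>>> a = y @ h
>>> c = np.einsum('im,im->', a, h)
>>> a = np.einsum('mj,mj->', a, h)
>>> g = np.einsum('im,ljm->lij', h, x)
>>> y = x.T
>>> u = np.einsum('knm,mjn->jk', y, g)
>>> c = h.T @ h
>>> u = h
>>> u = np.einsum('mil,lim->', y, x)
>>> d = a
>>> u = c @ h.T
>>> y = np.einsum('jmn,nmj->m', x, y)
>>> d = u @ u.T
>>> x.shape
(7, 29, 2)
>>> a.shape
()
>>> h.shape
(19, 2)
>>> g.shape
(7, 19, 29)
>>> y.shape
(29,)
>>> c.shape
(2, 2)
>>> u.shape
(2, 19)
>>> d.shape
(2, 2)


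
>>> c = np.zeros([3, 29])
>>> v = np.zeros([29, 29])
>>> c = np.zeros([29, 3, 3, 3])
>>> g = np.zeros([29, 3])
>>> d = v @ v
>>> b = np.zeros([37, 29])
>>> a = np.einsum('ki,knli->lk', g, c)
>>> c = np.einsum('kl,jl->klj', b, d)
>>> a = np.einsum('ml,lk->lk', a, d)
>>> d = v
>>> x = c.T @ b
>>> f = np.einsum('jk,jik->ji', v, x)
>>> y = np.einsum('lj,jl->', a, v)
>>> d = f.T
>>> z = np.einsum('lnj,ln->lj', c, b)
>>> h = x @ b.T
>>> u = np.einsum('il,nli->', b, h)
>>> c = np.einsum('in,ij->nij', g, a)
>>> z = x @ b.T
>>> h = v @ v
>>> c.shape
(3, 29, 29)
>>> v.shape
(29, 29)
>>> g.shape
(29, 3)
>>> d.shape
(29, 29)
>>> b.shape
(37, 29)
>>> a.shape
(29, 29)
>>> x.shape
(29, 29, 29)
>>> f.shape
(29, 29)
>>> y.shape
()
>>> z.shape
(29, 29, 37)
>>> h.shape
(29, 29)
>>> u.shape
()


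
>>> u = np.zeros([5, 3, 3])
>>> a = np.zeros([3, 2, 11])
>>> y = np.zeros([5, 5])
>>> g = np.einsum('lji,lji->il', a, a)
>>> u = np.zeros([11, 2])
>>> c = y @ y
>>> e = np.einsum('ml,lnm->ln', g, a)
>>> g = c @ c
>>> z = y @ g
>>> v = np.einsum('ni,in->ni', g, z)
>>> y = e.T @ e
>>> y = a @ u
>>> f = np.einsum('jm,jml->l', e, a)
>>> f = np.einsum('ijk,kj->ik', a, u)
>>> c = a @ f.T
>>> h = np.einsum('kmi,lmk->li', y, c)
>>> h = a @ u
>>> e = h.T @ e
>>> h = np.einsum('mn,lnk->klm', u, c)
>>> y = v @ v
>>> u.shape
(11, 2)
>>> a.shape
(3, 2, 11)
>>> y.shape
(5, 5)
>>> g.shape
(5, 5)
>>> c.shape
(3, 2, 3)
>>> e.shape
(2, 2, 2)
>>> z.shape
(5, 5)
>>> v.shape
(5, 5)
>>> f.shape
(3, 11)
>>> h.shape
(3, 3, 11)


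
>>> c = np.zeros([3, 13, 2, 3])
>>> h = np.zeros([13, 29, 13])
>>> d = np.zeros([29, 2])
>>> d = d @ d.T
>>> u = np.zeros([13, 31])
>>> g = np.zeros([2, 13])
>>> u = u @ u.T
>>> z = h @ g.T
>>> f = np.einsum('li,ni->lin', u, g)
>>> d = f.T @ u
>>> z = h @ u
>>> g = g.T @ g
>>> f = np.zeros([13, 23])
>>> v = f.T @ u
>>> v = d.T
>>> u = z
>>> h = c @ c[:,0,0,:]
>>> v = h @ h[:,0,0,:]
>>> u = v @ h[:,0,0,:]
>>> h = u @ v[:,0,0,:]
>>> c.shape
(3, 13, 2, 3)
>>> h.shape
(3, 13, 2, 3)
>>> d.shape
(2, 13, 13)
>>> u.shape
(3, 13, 2, 3)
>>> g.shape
(13, 13)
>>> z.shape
(13, 29, 13)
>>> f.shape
(13, 23)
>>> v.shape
(3, 13, 2, 3)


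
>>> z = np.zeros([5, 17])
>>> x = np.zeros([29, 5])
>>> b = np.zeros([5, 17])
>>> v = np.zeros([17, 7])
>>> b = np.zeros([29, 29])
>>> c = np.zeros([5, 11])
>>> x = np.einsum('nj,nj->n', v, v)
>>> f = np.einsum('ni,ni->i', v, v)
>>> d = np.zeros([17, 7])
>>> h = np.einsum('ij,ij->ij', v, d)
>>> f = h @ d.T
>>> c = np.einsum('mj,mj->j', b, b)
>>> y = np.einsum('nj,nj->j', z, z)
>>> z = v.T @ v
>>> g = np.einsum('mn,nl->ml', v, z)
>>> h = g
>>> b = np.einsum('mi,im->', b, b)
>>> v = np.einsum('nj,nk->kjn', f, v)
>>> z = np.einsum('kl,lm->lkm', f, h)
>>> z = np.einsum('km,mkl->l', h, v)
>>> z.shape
(17,)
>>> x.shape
(17,)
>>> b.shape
()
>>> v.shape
(7, 17, 17)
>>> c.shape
(29,)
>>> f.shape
(17, 17)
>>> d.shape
(17, 7)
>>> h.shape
(17, 7)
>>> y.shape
(17,)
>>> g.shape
(17, 7)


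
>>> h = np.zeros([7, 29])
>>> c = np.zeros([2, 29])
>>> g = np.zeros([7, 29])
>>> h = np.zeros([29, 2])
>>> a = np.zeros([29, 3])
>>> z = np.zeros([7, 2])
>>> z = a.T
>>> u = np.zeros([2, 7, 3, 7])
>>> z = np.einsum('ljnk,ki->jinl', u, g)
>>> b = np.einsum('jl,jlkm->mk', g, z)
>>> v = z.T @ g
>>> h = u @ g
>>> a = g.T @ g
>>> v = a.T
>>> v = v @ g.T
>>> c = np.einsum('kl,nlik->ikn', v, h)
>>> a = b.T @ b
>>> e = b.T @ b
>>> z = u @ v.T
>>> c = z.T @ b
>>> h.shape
(2, 7, 3, 29)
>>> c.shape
(29, 3, 7, 3)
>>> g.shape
(7, 29)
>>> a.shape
(3, 3)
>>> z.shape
(2, 7, 3, 29)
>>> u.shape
(2, 7, 3, 7)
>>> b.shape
(2, 3)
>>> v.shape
(29, 7)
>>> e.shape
(3, 3)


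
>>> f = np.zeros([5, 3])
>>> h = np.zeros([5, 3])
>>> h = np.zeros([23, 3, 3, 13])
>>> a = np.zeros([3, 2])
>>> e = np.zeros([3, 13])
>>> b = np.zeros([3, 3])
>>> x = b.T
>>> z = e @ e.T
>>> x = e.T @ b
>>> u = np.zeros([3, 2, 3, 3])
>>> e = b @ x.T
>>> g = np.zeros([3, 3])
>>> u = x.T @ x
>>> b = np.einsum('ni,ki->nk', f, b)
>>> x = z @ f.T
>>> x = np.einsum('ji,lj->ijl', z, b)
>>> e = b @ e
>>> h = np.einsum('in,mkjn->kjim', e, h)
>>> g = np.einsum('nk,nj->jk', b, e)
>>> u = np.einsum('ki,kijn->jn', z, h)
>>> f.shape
(5, 3)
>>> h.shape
(3, 3, 5, 23)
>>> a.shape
(3, 2)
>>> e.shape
(5, 13)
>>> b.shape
(5, 3)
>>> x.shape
(3, 3, 5)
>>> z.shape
(3, 3)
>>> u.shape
(5, 23)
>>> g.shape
(13, 3)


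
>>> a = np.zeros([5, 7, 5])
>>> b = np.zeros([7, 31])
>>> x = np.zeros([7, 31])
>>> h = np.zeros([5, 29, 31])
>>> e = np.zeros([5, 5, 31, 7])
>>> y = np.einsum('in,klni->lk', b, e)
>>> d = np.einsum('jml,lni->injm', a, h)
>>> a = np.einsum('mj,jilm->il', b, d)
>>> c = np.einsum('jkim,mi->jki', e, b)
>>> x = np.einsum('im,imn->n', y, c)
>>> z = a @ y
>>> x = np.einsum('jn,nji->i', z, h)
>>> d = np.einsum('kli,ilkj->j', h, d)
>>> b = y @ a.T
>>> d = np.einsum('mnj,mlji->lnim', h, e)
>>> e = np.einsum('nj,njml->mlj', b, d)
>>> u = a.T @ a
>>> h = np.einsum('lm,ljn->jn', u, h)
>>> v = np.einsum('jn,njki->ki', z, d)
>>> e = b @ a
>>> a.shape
(29, 5)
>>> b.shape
(5, 29)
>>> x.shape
(31,)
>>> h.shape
(29, 31)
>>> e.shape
(5, 5)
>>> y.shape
(5, 5)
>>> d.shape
(5, 29, 7, 5)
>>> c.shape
(5, 5, 31)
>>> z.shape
(29, 5)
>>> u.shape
(5, 5)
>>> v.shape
(7, 5)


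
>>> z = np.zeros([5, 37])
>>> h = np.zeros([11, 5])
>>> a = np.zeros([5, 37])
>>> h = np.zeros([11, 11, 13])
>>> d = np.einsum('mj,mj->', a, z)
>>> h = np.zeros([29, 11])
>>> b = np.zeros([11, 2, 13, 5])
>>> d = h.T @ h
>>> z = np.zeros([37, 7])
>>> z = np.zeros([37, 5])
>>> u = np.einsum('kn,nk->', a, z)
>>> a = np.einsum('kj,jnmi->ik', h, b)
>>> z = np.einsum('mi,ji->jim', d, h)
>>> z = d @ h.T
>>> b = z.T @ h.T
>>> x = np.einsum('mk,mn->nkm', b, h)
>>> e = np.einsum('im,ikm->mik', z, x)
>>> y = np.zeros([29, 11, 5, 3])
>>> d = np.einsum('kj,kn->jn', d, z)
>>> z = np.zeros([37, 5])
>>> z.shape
(37, 5)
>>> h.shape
(29, 11)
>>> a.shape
(5, 29)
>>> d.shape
(11, 29)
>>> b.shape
(29, 29)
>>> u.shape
()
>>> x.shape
(11, 29, 29)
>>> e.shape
(29, 11, 29)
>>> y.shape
(29, 11, 5, 3)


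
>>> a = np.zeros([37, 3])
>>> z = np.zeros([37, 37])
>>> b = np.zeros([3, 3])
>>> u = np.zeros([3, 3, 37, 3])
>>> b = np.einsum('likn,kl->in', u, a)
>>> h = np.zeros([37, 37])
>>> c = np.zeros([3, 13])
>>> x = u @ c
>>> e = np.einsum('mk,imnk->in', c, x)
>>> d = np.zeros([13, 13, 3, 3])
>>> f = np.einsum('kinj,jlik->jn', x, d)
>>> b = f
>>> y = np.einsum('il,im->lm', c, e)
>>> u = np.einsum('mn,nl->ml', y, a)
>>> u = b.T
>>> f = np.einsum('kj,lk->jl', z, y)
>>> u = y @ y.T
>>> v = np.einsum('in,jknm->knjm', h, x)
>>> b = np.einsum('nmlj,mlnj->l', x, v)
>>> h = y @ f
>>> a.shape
(37, 3)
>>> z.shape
(37, 37)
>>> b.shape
(37,)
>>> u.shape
(13, 13)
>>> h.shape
(13, 13)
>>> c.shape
(3, 13)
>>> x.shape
(3, 3, 37, 13)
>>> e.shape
(3, 37)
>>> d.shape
(13, 13, 3, 3)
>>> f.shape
(37, 13)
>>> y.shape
(13, 37)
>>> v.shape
(3, 37, 3, 13)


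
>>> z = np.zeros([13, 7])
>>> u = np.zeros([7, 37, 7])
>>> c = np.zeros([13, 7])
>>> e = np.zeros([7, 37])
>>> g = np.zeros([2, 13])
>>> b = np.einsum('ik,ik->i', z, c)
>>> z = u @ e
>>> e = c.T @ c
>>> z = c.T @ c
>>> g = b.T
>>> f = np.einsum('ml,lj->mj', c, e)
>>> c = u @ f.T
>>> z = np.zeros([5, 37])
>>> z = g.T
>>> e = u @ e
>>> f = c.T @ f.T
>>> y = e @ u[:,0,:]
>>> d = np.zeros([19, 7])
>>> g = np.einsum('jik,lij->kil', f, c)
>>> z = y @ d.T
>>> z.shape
(7, 37, 19)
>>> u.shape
(7, 37, 7)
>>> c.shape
(7, 37, 13)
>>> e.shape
(7, 37, 7)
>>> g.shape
(13, 37, 7)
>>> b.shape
(13,)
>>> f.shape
(13, 37, 13)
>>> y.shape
(7, 37, 7)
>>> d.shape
(19, 7)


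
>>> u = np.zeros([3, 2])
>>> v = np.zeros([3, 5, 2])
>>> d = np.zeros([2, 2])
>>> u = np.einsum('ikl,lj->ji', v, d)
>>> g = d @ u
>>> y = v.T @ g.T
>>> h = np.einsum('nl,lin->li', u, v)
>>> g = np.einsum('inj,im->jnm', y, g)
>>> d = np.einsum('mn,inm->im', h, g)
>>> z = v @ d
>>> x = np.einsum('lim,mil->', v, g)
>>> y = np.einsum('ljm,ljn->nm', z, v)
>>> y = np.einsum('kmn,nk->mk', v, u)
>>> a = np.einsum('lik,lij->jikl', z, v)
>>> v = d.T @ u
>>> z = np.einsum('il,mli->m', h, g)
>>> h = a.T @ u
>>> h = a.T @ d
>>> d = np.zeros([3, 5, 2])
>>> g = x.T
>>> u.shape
(2, 3)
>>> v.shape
(3, 3)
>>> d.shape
(3, 5, 2)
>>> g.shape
()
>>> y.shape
(5, 3)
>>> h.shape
(3, 3, 5, 3)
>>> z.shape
(2,)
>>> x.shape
()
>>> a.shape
(2, 5, 3, 3)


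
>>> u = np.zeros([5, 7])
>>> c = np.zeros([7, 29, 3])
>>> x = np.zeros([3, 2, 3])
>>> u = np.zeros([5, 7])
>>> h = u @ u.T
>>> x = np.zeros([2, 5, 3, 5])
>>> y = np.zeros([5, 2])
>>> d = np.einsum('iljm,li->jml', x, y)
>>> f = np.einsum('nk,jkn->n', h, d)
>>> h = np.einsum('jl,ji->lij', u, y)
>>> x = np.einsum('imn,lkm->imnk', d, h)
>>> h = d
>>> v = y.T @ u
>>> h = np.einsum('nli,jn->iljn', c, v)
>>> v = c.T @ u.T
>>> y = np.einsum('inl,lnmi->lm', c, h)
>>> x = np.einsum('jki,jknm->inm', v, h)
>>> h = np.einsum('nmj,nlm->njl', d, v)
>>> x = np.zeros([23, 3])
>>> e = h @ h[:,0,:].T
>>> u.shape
(5, 7)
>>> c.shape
(7, 29, 3)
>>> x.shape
(23, 3)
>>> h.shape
(3, 5, 29)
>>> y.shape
(3, 2)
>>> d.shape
(3, 5, 5)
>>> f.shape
(5,)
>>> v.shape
(3, 29, 5)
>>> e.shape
(3, 5, 3)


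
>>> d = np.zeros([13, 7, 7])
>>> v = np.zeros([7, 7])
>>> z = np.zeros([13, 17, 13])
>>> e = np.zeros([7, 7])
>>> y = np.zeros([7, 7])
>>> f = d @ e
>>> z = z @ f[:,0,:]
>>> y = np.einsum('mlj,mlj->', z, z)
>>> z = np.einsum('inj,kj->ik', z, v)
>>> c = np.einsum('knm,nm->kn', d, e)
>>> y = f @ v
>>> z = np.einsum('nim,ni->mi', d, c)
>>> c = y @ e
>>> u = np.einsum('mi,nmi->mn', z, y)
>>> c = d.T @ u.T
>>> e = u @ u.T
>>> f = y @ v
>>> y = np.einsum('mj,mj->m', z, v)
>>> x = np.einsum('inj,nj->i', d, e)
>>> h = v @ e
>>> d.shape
(13, 7, 7)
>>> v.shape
(7, 7)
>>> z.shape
(7, 7)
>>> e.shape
(7, 7)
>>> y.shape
(7,)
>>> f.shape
(13, 7, 7)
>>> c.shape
(7, 7, 7)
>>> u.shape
(7, 13)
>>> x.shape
(13,)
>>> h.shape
(7, 7)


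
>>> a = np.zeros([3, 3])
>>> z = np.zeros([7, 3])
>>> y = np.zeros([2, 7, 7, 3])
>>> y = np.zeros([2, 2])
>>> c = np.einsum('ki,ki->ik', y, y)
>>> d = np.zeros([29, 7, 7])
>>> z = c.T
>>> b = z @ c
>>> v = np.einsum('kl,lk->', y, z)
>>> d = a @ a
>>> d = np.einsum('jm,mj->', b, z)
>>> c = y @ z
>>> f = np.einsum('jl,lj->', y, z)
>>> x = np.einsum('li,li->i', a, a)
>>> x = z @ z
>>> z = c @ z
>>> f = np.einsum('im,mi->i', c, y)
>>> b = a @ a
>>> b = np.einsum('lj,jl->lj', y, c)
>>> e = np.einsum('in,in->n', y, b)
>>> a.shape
(3, 3)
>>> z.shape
(2, 2)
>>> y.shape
(2, 2)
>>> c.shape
(2, 2)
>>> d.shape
()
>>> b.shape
(2, 2)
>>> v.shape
()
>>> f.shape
(2,)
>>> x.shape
(2, 2)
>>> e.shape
(2,)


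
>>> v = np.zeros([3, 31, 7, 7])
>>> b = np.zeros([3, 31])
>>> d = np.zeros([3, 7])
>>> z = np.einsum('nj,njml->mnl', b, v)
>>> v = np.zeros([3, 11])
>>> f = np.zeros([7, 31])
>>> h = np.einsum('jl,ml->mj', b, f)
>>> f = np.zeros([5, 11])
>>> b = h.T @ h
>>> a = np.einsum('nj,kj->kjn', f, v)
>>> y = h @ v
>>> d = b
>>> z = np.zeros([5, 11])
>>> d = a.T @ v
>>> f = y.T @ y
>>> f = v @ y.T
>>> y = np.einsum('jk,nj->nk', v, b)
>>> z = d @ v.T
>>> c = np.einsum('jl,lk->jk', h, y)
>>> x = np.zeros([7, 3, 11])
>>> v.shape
(3, 11)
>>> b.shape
(3, 3)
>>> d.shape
(5, 11, 11)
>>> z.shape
(5, 11, 3)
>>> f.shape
(3, 7)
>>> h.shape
(7, 3)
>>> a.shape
(3, 11, 5)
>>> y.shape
(3, 11)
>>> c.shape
(7, 11)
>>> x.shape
(7, 3, 11)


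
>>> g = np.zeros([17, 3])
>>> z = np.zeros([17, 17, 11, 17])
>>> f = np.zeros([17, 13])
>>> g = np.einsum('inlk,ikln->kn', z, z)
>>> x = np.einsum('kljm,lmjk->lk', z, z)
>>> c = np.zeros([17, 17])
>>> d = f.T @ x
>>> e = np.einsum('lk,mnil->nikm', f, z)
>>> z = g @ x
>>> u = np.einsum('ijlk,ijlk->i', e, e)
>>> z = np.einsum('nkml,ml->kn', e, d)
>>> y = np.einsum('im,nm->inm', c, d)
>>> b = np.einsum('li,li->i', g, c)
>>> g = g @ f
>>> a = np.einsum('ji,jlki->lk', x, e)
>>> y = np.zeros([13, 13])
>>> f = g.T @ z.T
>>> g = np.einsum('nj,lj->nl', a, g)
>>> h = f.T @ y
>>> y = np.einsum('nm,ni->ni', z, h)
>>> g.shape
(11, 17)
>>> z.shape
(11, 17)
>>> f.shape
(13, 11)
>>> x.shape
(17, 17)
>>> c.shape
(17, 17)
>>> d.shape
(13, 17)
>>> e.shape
(17, 11, 13, 17)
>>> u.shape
(17,)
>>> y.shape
(11, 13)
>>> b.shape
(17,)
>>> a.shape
(11, 13)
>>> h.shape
(11, 13)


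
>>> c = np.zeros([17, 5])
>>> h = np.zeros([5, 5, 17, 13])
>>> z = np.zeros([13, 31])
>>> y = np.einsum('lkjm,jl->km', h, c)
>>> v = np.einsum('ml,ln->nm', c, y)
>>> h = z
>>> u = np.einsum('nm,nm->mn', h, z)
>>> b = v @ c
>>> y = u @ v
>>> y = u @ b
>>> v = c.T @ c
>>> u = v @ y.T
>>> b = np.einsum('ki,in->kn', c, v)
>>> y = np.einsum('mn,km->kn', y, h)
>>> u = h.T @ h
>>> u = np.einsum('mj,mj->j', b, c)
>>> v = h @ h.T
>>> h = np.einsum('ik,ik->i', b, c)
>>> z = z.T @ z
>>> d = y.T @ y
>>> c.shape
(17, 5)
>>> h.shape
(17,)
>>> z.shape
(31, 31)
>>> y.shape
(13, 5)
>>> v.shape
(13, 13)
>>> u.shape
(5,)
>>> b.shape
(17, 5)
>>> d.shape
(5, 5)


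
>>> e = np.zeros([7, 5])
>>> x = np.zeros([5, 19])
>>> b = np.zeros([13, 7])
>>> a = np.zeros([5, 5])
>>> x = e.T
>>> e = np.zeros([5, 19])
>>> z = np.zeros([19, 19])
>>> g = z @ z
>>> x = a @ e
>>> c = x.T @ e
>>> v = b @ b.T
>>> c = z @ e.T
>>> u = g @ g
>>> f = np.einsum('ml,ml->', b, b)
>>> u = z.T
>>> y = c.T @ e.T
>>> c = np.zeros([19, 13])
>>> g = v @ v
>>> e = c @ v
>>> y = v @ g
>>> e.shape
(19, 13)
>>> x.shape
(5, 19)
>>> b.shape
(13, 7)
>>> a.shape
(5, 5)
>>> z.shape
(19, 19)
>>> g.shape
(13, 13)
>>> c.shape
(19, 13)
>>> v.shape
(13, 13)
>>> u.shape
(19, 19)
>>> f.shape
()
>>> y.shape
(13, 13)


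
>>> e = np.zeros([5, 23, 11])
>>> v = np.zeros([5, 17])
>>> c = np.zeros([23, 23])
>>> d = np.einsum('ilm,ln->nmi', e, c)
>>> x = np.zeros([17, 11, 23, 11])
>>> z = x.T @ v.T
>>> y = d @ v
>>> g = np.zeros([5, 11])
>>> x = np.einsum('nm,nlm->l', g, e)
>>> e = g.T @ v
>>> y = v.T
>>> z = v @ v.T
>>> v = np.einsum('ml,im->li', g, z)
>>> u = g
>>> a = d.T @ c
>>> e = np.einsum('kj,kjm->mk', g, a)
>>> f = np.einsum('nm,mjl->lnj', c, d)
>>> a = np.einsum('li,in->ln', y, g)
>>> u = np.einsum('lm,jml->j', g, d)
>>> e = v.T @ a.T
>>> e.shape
(5, 17)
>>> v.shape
(11, 5)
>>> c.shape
(23, 23)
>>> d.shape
(23, 11, 5)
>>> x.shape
(23,)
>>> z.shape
(5, 5)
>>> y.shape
(17, 5)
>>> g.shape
(5, 11)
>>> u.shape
(23,)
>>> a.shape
(17, 11)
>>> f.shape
(5, 23, 11)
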